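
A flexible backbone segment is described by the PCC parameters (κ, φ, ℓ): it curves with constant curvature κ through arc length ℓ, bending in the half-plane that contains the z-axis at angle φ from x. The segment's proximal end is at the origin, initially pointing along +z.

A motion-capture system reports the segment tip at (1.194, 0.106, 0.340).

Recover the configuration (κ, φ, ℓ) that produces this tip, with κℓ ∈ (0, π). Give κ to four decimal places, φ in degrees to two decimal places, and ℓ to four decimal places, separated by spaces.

1.5442 5.07 1.6764

ρ = √(x²+y²) = √(1.194² + 0.106²) = 1.19870
φ = atan2(y, x) mod 360° = atan2(0.106, 1.194) = 5.0733°
|p|² = ρ² + z² = 1.19870² + 0.340² = 1.55247
κ = 2ρ / |p|² = 2×1.19870 / 1.55247 = 1.54424
θ = 2·atan2(ρ, z) = 2·atan2(1.19870, 0.340) = 2.58883 rad
ℓ = θ/κ = 2.58883/1.54424 = 1.67644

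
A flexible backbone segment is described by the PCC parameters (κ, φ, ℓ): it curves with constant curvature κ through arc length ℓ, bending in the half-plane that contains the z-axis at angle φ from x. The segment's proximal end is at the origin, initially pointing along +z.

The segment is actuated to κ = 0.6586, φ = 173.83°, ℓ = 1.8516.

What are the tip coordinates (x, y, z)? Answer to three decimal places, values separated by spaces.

-0.990 0.107 1.426

θ = κ·ℓ = 0.6586 × 1.8516 = 1.21946 rad
ρ = (1 − cos θ)/κ = (1 − 0.34415)/0.6586 = 0.99583
z = sin θ / κ = 0.93891/0.6586 = 1.42562
x = ρ cos φ = 0.99583 × cos(173.83°) = -0.99006
y = ρ sin φ = 0.99583 × sin(173.83°) = 0.10703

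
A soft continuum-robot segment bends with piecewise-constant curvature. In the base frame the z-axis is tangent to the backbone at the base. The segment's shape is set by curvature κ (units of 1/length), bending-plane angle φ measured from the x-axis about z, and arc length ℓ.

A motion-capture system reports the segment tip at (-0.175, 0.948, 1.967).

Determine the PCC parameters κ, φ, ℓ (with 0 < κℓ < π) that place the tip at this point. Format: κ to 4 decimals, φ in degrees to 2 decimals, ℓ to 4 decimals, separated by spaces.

0.4018 100.46 2.2682

ρ = √(x²+y²) = √(-0.175² + 0.948²) = 0.96402
φ = atan2(y, x) mod 360° = atan2(0.948, -0.175) = 100.4590°
|p|² = ρ² + z² = 0.96402² + 1.967² = 4.79842
κ = 2ρ / |p|² = 2×0.96402 / 4.79842 = 0.40181
θ = 2·atan2(ρ, z) = 2·atan2(0.96402, 1.967) = 0.91138 rad
ℓ = θ/κ = 0.91138/0.40181 = 2.26822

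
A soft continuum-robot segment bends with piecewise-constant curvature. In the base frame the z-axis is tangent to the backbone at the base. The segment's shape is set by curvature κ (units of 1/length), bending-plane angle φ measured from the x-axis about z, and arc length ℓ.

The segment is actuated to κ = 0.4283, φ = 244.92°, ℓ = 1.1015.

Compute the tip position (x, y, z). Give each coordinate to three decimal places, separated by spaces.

-0.108 -0.231 1.061

θ = κ·ℓ = 0.4283 × 1.1015 = 0.47177 rad
ρ = (1 − cos θ)/κ = (1 − 0.89076)/0.4283 = 0.25505
z = sin θ / κ = 0.45447/0.4283 = 1.06109
x = ρ cos φ = 0.25505 × cos(244.92°) = -0.10811
y = ρ sin φ = 0.25505 × sin(244.92°) = -0.23100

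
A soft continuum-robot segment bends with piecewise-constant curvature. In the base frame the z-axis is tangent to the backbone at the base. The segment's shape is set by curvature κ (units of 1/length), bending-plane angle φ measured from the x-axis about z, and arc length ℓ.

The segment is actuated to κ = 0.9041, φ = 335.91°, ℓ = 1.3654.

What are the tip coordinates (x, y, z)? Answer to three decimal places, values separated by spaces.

0.676 -0.302 1.044

θ = κ·ℓ = 0.9041 × 1.3654 = 1.23446 rad
ρ = (1 − cos θ)/κ = (1 − 0.33003)/0.9041 = 0.74103
z = sin θ / κ = 0.94397/0.9041 = 1.04410
x = ρ cos φ = 0.74103 × cos(335.91°) = 0.67649
y = ρ sin φ = 0.74103 × sin(335.91°) = -0.30247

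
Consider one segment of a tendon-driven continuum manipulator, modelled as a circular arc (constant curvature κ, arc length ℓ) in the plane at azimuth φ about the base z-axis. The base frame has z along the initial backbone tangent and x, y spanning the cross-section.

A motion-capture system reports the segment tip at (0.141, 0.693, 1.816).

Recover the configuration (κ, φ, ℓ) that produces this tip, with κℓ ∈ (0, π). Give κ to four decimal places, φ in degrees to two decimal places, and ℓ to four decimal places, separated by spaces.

0.3724 78.50 1.9944

ρ = √(x²+y²) = √(0.141² + 0.693²) = 0.70720
φ = atan2(y, x) mod 360° = atan2(0.693, 0.141) = 78.4994°
|p|² = ρ² + z² = 0.70720² + 1.816² = 3.79799
κ = 2ρ / |p|² = 2×0.70720 / 3.79799 = 0.37241
θ = 2·atan2(ρ, z) = 2·atan2(0.70720, 1.816) = 0.74272 rad
ℓ = θ/κ = 0.74272/0.37241 = 1.99437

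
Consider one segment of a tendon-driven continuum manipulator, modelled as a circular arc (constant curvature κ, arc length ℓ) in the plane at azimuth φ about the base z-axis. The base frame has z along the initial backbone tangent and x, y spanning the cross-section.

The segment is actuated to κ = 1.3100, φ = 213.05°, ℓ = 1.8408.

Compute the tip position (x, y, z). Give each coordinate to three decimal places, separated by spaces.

-1.117 -0.726 0.509

θ = κ·ℓ = 1.3100 × 1.8408 = 2.41145 rad
ρ = (1 − cos θ)/κ = (1 − -0.74508)/1.3100 = 1.33212
z = sin θ / κ = 0.66698/1.3100 = 0.50914
x = ρ cos φ = 1.33212 × cos(213.05°) = -1.11658
y = ρ sin φ = 1.33212 × sin(213.05°) = -0.72650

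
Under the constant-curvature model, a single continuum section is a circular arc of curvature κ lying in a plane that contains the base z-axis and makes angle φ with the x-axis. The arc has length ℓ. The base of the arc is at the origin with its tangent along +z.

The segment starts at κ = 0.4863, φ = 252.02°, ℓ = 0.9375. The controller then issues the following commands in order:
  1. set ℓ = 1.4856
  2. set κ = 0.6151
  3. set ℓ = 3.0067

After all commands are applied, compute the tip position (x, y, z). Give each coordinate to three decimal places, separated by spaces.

initial: κ=0.4863, φ=252.02°, ℓ=0.9375
cmd 1: set ℓ=1.4856 → (κ,φ,ℓ)=(0.4863,252.02°,1.4856) → tip=(-0.1586,-0.4886,1.3597)
cmd 2: set κ=0.6151 → (κ,φ,ℓ)=(0.6151,252.02°,1.4856) → tip=(-0.1953,-0.6019,1.2873)
cmd 3: set ℓ=3.0067 → (κ,φ,ℓ)=(0.6151,252.02°,3.0067) → tip=(-0.6399,-1.9717,1.5631)

-0.640 -1.972 1.563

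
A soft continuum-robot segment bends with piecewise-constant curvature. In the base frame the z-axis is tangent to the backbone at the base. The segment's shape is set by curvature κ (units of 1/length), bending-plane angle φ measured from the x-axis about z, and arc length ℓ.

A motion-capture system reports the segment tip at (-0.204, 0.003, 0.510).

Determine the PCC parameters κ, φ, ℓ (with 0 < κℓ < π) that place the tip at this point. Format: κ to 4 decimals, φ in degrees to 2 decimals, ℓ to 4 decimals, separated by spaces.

1.3524 179.16 0.5628

ρ = √(x²+y²) = √(-0.204² + 0.003²) = 0.20402
φ = atan2(y, x) mod 360° = atan2(0.003, -0.204) = 179.1575°
|p|² = ρ² + z² = 0.20402² + 0.510² = 0.30173
κ = 2ρ / |p|² = 2×0.20402 / 0.30173 = 1.35237
θ = 2·atan2(ρ, z) = 2·atan2(0.20402, 0.510) = 0.76109 rad
ℓ = θ/κ = 0.76109/1.35237 = 0.56278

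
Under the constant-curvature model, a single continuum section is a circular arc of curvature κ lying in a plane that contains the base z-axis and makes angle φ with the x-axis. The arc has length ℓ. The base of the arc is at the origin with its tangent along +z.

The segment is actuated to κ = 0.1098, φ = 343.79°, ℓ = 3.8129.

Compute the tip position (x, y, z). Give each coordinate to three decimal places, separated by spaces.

θ = κ·ℓ = 0.1098 × 3.8129 = 0.41866 rad
ρ = (1 − cos θ)/κ = (1 − 0.91364)/0.1098 = 0.78656
z = sin θ / κ = 0.40653/0.1098 = 3.70249
x = ρ cos φ = 0.78656 × cos(343.79°) = 0.75529
y = ρ sin φ = 0.78656 × sin(343.79°) = -0.21957

0.755 -0.220 3.702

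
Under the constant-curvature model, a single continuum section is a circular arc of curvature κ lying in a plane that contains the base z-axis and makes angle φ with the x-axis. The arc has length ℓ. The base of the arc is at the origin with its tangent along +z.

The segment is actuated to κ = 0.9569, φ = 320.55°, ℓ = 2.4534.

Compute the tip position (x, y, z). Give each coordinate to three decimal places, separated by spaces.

θ = κ·ℓ = 0.9569 × 2.4534 = 2.34766 rad
ρ = (1 − cos θ)/κ = (1 − -0.70105)/0.9569 = 1.77766
z = sin θ / κ = 0.71312/0.9569 = 0.74524
x = ρ cos φ = 1.77766 × cos(320.55°) = 1.37267
y = ρ sin φ = 1.77766 × sin(320.55°) = -1.12953

1.373 -1.130 0.745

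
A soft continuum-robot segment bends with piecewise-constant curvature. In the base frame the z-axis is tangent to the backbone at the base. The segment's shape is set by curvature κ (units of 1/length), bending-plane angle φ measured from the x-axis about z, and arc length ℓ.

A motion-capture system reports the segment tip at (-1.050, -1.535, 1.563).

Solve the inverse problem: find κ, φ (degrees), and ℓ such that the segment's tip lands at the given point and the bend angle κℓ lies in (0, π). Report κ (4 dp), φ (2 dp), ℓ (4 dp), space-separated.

ρ = √(x²+y²) = √(-1.050² + -1.535²) = 1.85976
φ = atan2(y, x) mod 360° = atan2(-1.535, -1.050) = 235.6263°
|p|² = ρ² + z² = 1.85976² + 1.563² = 5.90169
κ = 2ρ / |p|² = 2×1.85976 / 5.90169 = 0.63025
θ = 2·atan2(ρ, z) = 2·atan2(1.85976, 1.563) = 1.74377 rad
ℓ = θ/κ = 1.74377/0.63025 = 2.76680

0.6302 235.63 2.7668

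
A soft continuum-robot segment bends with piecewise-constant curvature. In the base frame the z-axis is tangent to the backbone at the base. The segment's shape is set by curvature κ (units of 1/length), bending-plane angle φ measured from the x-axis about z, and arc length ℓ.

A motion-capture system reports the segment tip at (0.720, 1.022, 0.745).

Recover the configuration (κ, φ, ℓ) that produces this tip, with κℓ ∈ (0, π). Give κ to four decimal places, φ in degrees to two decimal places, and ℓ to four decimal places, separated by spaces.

1.1806 54.84 1.7507

ρ = √(x²+y²) = √(0.720² + 1.022²) = 1.25015
φ = atan2(y, x) mod 360° = atan2(1.022, 0.720) = 54.8353°
|p|² = ρ² + z² = 1.25015² + 0.745² = 2.11791
κ = 2ρ / |p|² = 2×1.25015 / 2.11791 = 1.18055
θ = 2·atan2(ρ, z) = 2·atan2(1.25015, 0.745) = 2.06675 rad
ℓ = θ/κ = 2.06675/1.18055 = 1.75066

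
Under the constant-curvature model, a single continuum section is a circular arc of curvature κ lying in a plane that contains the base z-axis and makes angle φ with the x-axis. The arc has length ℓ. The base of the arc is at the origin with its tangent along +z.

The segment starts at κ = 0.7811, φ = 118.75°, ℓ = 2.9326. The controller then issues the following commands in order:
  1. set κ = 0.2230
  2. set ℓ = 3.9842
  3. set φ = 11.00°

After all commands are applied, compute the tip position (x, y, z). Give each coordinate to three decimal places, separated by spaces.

initial: κ=0.7811, φ=118.75°, ℓ=2.9326
cmd 1: set κ=0.2230 → (κ,φ,ℓ)=(0.2230,118.75°,2.9326) → tip=(-0.4450,0.8112,2.7280)
cmd 2: set ℓ=3.9842 → (κ,φ,ℓ)=(0.2230,118.75°,3.9842) → tip=(-0.7968,1.4523,3.4803)
cmd 3: set φ=11.00° → (κ,φ,ℓ)=(0.2230,11.00°,3.9842) → tip=(1.6261,0.3161,3.4803)

1.626 0.316 3.480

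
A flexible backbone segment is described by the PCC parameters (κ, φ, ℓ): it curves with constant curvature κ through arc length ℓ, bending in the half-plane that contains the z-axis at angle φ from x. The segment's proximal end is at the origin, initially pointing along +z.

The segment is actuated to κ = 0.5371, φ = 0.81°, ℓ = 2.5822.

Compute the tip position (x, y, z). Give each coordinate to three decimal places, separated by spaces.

1.521 0.022 1.830

θ = κ·ℓ = 0.5371 × 2.5822 = 1.38690 rad
ρ = (1 − cos θ)/κ = (1 − 0.18286)/0.5371 = 1.52139
z = sin θ / κ = 0.98314/0.5371 = 1.83046
x = ρ cos φ = 1.52139 × cos(0.81°) = 1.52124
y = ρ sin φ = 1.52139 × sin(0.81°) = 0.02151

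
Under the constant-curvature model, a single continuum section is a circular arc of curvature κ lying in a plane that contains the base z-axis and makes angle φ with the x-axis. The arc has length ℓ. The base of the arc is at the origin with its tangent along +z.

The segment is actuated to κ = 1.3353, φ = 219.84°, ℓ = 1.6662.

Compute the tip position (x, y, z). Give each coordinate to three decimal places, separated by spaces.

-0.925 -0.772 0.594

θ = κ·ℓ = 1.3353 × 1.6662 = 2.22488 rad
ρ = (1 − cos θ)/κ = (1 − -0.60843)/1.3353 = 1.20455
z = sin θ / κ = 0.79361/1.3353 = 0.59433
x = ρ cos φ = 1.20455 × cos(219.84°) = -0.92489
y = ρ sin φ = 1.20455 × sin(219.84°) = -0.77169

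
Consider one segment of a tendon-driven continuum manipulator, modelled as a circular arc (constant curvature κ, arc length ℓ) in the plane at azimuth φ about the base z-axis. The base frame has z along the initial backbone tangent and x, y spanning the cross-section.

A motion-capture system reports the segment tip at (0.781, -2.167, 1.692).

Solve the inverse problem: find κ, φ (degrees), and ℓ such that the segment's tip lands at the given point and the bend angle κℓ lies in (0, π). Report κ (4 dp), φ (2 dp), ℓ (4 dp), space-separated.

ρ = √(x²+y²) = √(0.781² + -2.167²) = 2.30344
φ = atan2(y, x) mod 360° = atan2(-2.167, 0.781) = 289.8195°
|p|² = ρ² + z² = 2.30344² + 1.692² = 8.16871
κ = 2ρ / |p|² = 2×2.30344 / 8.16871 = 0.56397
θ = 2·atan2(ρ, z) = 2·atan2(2.30344, 1.692) = 1.87451 rad
ℓ = θ/κ = 1.87451/0.56397 = 3.32379

0.5640 289.82 3.3238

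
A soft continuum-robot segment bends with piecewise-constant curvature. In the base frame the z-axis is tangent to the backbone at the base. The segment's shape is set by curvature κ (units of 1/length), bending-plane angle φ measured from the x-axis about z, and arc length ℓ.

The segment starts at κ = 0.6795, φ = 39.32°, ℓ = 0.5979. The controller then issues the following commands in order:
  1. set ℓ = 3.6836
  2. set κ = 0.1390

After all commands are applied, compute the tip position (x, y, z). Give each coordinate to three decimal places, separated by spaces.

0.714 0.585 3.525

initial: κ=0.6795, φ=39.32°, ℓ=0.5979
cmd 1: set ℓ=3.6836 → (κ,φ,ℓ)=(0.6795,39.32°,3.6836) → tip=(2.0527,1.6813,0.8772)
cmd 2: set κ=0.1390 → (κ,φ,ℓ)=(0.1390,39.32°,3.6836) → tip=(0.7138,0.5846,3.5247)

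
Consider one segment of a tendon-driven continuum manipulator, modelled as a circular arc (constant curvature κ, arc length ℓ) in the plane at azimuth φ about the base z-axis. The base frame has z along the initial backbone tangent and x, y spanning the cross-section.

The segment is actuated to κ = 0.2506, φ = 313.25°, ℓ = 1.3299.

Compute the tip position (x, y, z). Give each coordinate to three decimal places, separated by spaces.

θ = κ·ℓ = 0.2506 × 1.3299 = 0.33327 rad
ρ = (1 − cos θ)/κ = (1 − 0.94498)/0.2506 = 0.21957
z = sin θ / κ = 0.32714/0.2506 = 1.30542
x = ρ cos φ = 0.21957 × cos(313.25°) = 0.15044
y = ρ sin φ = 0.21957 × sin(313.25°) = -0.15993

0.150 -0.160 1.305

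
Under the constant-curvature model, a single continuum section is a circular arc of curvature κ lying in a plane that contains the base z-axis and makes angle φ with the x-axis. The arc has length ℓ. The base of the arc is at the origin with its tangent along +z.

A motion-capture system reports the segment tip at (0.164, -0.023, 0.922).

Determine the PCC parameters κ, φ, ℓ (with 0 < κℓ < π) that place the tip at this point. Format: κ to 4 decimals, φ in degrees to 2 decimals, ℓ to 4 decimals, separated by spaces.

ρ = √(x²+y²) = √(0.164² + -0.023²) = 0.16560
φ = atan2(y, x) mod 360° = atan2(-0.023, 0.164) = 352.0167°
|p|² = ρ² + z² = 0.16560² + 0.922² = 0.87751
κ = 2ρ / |p|² = 2×0.16560 / 0.87751 = 0.37744
θ = 2·atan2(ρ, z) = 2·atan2(0.16560, 0.922) = 0.35544 rad
ℓ = θ/κ = 0.35544/0.37744 = 0.94170

0.3774 352.02 0.9417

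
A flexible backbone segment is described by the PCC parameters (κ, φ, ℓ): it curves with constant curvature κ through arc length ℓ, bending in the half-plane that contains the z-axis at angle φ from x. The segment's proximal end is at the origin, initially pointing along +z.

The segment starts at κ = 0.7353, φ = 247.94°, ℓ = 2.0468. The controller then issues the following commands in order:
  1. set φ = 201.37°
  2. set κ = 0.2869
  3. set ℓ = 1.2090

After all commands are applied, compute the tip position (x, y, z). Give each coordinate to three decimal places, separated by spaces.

initial: κ=0.7353, φ=247.94°, ℓ=2.0468
cmd 1: set φ=201.37° → (κ,φ,ℓ)=(0.7353,201.37°,2.0468) → tip=(-1.1832,-0.4630,1.3570)
cmd 2: set κ=0.2869 → (κ,φ,ℓ)=(0.2869,201.37°,2.0468) → tip=(-0.5438,-0.2128,1.9312)
cmd 3: set ℓ=1.2090 → (κ,φ,ℓ)=(0.2869,201.37°,1.2090) → tip=(-0.1933,-0.0756,1.1849)

-0.193 -0.076 1.185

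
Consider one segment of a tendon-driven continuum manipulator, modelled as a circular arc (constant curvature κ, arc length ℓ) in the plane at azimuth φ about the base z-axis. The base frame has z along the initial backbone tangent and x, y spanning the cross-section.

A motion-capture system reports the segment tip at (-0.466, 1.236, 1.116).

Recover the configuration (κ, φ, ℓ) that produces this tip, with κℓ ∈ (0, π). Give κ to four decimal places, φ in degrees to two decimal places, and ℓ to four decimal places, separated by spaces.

0.8835 110.66 1.9679

ρ = √(x²+y²) = √(-0.466² + 1.236²) = 1.32093
φ = atan2(y, x) mod 360° = atan2(1.236, -0.466) = 110.6576°
|p|² = ρ² + z² = 1.32093² + 1.116² = 2.99031
κ = 2ρ / |p|² = 2×1.32093 / 2.99031 = 0.88347
θ = 2·atan2(ρ, z) = 2·atan2(1.32093, 1.116) = 1.73859 rad
ℓ = θ/κ = 1.73859/0.88347 = 1.96790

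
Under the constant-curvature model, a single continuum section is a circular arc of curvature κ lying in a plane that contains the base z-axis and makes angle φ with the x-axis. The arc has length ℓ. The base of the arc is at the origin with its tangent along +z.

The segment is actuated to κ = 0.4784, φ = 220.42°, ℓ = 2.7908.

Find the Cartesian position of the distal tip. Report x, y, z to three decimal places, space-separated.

-1.220 -1.039 2.033

θ = κ·ℓ = 0.4784 × 2.7908 = 1.33512 rad
ρ = (1 − cos θ)/κ = (1 − 0.23350)/0.4784 = 1.60221
z = sin θ / κ = 0.97236/0.4784 = 2.03252
x = ρ cos φ = 1.60221 × cos(220.42°) = -1.21978
y = ρ sin φ = 1.60221 × sin(220.42°) = -1.03885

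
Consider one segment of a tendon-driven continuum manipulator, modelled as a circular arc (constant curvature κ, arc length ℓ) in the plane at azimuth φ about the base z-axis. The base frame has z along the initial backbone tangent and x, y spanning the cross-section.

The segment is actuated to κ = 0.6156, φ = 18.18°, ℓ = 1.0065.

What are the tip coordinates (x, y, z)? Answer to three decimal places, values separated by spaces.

0.287 0.094 0.943

θ = κ·ℓ = 0.6156 × 1.0065 = 0.61960 rad
ρ = (1 − cos θ)/κ = (1 − 0.81411)/0.6156 = 0.30197
z = sin θ / κ = 0.58071/0.6156 = 0.94332
x = ρ cos φ = 0.30197 × cos(18.18°) = 0.28689
y = ρ sin φ = 0.30197 × sin(18.18°) = 0.09421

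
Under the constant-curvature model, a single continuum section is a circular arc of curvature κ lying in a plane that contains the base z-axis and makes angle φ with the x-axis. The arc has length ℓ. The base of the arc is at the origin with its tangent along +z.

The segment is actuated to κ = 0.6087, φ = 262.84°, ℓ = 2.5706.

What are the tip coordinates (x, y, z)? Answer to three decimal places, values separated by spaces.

-0.204 -1.620 1.643

θ = κ·ℓ = 0.6087 × 2.5706 = 1.56472 rad
ρ = (1 − cos θ)/κ = (1 − 0.00607)/0.6087 = 1.63287
z = sin θ / κ = 0.99998/0.6087 = 1.64282
x = ρ cos φ = 1.63287 × cos(262.84°) = -0.20352
y = ρ sin φ = 1.63287 × sin(262.84°) = -1.62014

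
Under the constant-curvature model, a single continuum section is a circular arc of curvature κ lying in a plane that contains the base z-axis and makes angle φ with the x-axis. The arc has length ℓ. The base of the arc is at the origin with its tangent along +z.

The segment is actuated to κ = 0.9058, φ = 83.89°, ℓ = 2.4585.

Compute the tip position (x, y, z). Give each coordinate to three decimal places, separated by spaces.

0.189 1.767 0.875

θ = κ·ℓ = 0.9058 × 2.4585 = 2.22691 rad
ρ = (1 − cos θ)/κ = (1 − -0.61004)/0.9058 = 1.77748
z = sin θ / κ = 0.79237/0.9058 = 0.87477
x = ρ cos φ = 1.77748 × cos(83.89°) = 0.18919
y = ρ sin φ = 1.77748 × sin(83.89°) = 1.76738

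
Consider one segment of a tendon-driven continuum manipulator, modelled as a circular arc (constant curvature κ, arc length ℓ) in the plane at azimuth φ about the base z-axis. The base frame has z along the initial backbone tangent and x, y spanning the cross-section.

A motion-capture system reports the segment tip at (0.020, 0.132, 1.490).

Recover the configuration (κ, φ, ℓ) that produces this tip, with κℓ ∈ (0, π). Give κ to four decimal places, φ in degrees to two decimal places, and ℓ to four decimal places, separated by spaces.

0.1193 81.38 1.4980

ρ = √(x²+y²) = √(0.020² + 0.132²) = 0.13351
φ = atan2(y, x) mod 360° = atan2(0.132, 0.020) = 81.3844°
|p|² = ρ² + z² = 0.13351² + 1.490² = 2.23792
κ = 2ρ / |p|² = 2×0.13351 / 2.23792 = 0.11931
θ = 2·atan2(ρ, z) = 2·atan2(0.13351, 1.490) = 0.17873 rad
ℓ = θ/κ = 0.17873/0.11931 = 1.49796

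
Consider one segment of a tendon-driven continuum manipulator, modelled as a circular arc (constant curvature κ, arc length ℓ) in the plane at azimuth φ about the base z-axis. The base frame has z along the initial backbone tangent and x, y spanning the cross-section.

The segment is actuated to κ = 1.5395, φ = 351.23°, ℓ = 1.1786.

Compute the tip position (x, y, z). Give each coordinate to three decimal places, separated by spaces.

0.797 -0.123 0.630

θ = κ·ℓ = 1.5395 × 1.1786 = 1.81445 rad
ρ = (1 − cos θ)/κ = (1 − -0.24125)/1.5395 = 0.80627
z = sin θ / κ = 0.97046/1.5395 = 0.63037
x = ρ cos φ = 0.80627 × cos(351.23°) = 0.79684
y = ρ sin φ = 0.80627 × sin(351.23°) = -0.12293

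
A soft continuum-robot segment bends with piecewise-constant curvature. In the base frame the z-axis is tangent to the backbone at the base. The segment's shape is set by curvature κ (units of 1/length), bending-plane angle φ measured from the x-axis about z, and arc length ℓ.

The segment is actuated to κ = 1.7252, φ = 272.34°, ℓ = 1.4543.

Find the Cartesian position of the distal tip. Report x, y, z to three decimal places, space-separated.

θ = κ·ℓ = 1.7252 × 1.4543 = 2.50896 rad
ρ = (1 − cos θ)/κ = (1 − -0.80647)/1.7252 = 1.04711
z = sin θ / κ = 0.59127/1.7252 = 0.34273
x = ρ cos φ = 1.04711 × cos(272.34°) = 0.04275
y = ρ sin φ = 1.04711 × sin(272.34°) = -1.04624

0.043 -1.046 0.343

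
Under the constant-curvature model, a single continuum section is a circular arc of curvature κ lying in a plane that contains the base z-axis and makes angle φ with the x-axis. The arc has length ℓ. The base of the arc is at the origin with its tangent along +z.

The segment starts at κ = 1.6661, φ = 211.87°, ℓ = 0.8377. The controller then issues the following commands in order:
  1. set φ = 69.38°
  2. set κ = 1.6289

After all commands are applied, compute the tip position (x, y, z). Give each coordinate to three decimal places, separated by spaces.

initial: κ=1.6661, φ=211.87°, ℓ=0.8377
cmd 1: set φ=69.38° → (κ,φ,ℓ)=(1.6661,69.38°,0.8377) → tip=(0.1745,0.4639,0.5910)
cmd 2: set κ=1.6289 → (κ,φ,ℓ)=(1.6289,69.38°,0.8377) → tip=(0.1719,0.4569,0.6009)

0.172 0.457 0.601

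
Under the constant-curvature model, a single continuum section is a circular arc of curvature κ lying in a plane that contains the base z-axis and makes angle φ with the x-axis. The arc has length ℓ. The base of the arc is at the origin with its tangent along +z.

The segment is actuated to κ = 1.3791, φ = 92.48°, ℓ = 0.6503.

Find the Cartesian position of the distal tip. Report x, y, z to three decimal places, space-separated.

θ = κ·ℓ = 1.3791 × 0.6503 = 0.89683 rad
ρ = (1 − cos θ)/κ = (1 − 0.62409)/1.3791 = 0.27258
z = sin θ / κ = 0.78135/1.3791 = 0.56657
x = ρ cos φ = 0.27258 × cos(92.48°) = -0.01179
y = ρ sin φ = 0.27258 × sin(92.48°) = 0.27232

-0.012 0.272 0.567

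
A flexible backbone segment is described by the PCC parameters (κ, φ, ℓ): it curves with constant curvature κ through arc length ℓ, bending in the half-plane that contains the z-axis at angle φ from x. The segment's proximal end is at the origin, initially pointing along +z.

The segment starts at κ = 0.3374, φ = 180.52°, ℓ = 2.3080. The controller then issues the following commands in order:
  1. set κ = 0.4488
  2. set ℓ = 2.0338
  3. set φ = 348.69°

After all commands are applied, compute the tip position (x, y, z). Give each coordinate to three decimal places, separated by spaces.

0.849 -0.170 1.763

initial: κ=0.3374, φ=180.52°, ℓ=2.3080
cmd 1: set κ=0.4488 → (κ,φ,ℓ)=(0.4488,180.52°,2.3080) → tip=(-1.0922,-0.0099,1.9169)
cmd 2: set ℓ=2.0338 → (κ,φ,ℓ)=(0.4488,180.52°,2.0338) → tip=(-0.8655,-0.0079,1.7629)
cmd 3: set φ=348.69° → (κ,φ,ℓ)=(0.4488,348.69°,2.0338) → tip=(0.8487,-0.1697,1.7629)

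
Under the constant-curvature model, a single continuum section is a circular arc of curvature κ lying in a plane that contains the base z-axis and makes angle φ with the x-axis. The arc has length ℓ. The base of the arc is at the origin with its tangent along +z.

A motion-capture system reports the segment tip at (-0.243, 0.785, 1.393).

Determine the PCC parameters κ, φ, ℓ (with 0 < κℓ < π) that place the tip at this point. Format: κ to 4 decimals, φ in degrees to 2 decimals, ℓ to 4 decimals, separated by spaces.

0.6283 107.20 1.6965

ρ = √(x²+y²) = √(-0.243² + 0.785²) = 0.82175
φ = atan2(y, x) mod 360° = atan2(0.785, -0.243) = 107.2001°
|p|² = ρ² + z² = 0.82175² + 1.393² = 2.61572
κ = 2ρ / |p|² = 2×0.82175 / 2.61572 = 0.62832
θ = 2·atan2(ρ, z) = 2·atan2(0.82175, 1.393) = 1.06594 rad
ℓ = θ/κ = 1.06594/0.62832 = 1.69650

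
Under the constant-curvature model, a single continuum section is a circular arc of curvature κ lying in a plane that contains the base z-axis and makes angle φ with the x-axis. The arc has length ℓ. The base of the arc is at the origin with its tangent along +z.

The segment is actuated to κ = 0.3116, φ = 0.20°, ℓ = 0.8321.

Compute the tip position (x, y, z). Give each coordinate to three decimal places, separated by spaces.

θ = κ·ℓ = 0.3116 × 0.8321 = 0.25928 rad
ρ = (1 − cos θ)/κ = (1 − 0.96657)/0.3116 = 0.10727
z = sin θ / κ = 0.25639/0.3116 = 0.82281
x = ρ cos φ = 0.10727 × cos(0.20°) = 0.10727
y = ρ sin φ = 0.10727 × sin(0.20°) = 0.00037

0.107 0.000 0.823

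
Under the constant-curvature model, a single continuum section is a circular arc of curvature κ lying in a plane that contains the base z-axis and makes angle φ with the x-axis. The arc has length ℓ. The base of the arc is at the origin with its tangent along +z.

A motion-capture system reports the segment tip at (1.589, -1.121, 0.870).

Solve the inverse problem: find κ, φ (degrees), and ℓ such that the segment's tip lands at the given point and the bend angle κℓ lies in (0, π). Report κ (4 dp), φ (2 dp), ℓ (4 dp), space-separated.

0.8570 324.80 2.6842

ρ = √(x²+y²) = √(1.589² + -1.121²) = 1.94462
φ = atan2(y, x) mod 360° = atan2(-1.121, 1.589) = 324.7980°
|p|² = ρ² + z² = 1.94462² + 0.870² = 4.53846
κ = 2ρ / |p|² = 2×1.94462 / 4.53846 = 0.85695
θ = 2·atan2(ρ, z) = 2·atan2(1.94462, 0.870) = 2.30023 rad
ℓ = θ/κ = 2.30023/0.85695 = 2.68420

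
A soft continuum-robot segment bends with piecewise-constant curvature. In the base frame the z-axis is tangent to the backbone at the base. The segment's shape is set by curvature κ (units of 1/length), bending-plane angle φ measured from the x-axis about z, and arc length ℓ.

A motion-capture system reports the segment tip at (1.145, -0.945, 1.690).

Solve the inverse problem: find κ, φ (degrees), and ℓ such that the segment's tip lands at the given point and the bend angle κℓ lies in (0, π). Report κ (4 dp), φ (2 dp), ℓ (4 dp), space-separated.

0.5868 320.47 2.4567

ρ = √(x²+y²) = √(1.145² + -0.945²) = 1.48460
φ = atan2(y, x) mod 360° = atan2(-0.945, 1.145) = 320.4662°
|p|² = ρ² + z² = 1.48460² + 1.690² = 5.06015
κ = 2ρ / |p|² = 2×1.48460 / 5.06015 = 0.58678
θ = 2·atan2(ρ, z) = 2·atan2(1.48460, 1.690) = 1.44158 rad
ℓ = θ/κ = 1.44158/0.58678 = 2.45675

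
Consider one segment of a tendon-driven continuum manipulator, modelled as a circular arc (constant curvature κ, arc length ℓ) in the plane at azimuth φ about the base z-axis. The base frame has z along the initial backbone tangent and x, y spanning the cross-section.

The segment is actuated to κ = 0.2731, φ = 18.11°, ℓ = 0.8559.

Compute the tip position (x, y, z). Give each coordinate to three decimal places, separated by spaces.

0.095 0.031 0.848

θ = κ·ℓ = 0.2731 × 0.8559 = 0.23375 rad
ρ = (1 − cos θ)/κ = (1 − 0.97281)/0.2731 = 0.09958
z = sin θ / κ = 0.23162/0.2731 = 0.84813
x = ρ cos φ = 0.09958 × cos(18.11°) = 0.09464
y = ρ sin φ = 0.09958 × sin(18.11°) = 0.03095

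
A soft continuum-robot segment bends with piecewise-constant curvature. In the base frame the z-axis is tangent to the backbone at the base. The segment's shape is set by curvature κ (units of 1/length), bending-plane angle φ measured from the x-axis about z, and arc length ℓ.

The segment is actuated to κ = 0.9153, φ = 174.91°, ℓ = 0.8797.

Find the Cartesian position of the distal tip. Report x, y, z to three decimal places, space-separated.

-0.334 0.030 0.788

θ = κ·ℓ = 0.9153 × 0.8797 = 0.80519 rad
ρ = (1 − cos θ)/κ = (1 − 0.69297)/0.9153 = 0.33544
z = sin θ / κ = 0.72096/0.9153 = 0.78768
x = ρ cos φ = 0.33544 × cos(174.91°) = -0.33411
y = ρ sin φ = 0.33544 × sin(174.91°) = 0.02976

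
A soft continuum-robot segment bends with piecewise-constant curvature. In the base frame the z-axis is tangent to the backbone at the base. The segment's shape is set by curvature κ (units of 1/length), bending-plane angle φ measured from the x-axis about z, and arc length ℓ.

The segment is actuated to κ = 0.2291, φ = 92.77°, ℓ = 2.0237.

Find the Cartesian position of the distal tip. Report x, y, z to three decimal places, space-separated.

-0.022 0.460 1.952

θ = κ·ℓ = 0.2291 × 2.0237 = 0.46363 rad
ρ = (1 − cos θ)/κ = (1 − 0.89444)/0.2291 = 0.46078
z = sin θ / κ = 0.44720/0.2291 = 1.95198
x = ρ cos φ = 0.46078 × cos(92.77°) = -0.02227
y = ρ sin φ = 0.46078 × sin(92.77°) = 0.46024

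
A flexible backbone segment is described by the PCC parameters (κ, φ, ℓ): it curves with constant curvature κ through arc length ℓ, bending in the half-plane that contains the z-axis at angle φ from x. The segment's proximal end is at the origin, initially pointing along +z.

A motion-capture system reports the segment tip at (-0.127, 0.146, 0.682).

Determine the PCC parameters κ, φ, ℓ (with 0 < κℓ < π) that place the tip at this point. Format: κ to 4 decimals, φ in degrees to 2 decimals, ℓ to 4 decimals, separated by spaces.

ρ = √(x²+y²) = √(-0.127² + 0.146²) = 0.19351
φ = atan2(y, x) mod 360° = atan2(0.146, -0.127) = 131.0188°
|p|² = ρ² + z² = 0.19351² + 0.682² = 0.50257
κ = 2ρ / |p|² = 2×0.19351 / 0.50257 = 0.77007
θ = 2·atan2(ρ, z) = 2·atan2(0.19351, 0.682) = 0.55294 rad
ℓ = θ/κ = 0.55294/0.77007 = 0.71803

0.7701 131.02 0.7180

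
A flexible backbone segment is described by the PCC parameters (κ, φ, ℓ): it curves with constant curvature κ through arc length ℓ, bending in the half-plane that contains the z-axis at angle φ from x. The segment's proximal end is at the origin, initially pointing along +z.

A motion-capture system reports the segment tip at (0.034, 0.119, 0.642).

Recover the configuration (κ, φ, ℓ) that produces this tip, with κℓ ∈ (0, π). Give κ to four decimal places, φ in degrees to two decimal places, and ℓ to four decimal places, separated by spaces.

0.5790 74.05 0.6578

ρ = √(x²+y²) = √(0.034² + 0.119²) = 0.12376
φ = atan2(y, x) mod 360° = atan2(0.119, 0.034) = 74.0546°
|p|² = ρ² + z² = 0.12376² + 0.642² = 0.42748
κ = 2ρ / |p|² = 2×0.12376 / 0.42748 = 0.57903
θ = 2·atan2(ρ, z) = 2·atan2(0.12376, 0.642) = 0.38088 rad
ℓ = θ/κ = 0.38088/0.57903 = 0.65779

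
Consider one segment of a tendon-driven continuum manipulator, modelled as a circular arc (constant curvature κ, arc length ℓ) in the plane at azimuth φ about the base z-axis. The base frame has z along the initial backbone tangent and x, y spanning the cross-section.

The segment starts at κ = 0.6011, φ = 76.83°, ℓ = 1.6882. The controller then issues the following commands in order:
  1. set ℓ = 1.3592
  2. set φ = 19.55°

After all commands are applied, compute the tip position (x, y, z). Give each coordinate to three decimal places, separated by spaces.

0.495 0.176 1.213

initial: κ=0.6011, φ=76.83°, ℓ=1.6882
cmd 1: set ℓ=1.3592 → (κ,φ,ℓ)=(0.6011,76.83°,1.3592) → tip=(0.1196,0.5112,1.2130)
cmd 2: set φ=19.55° → (κ,φ,ℓ)=(0.6011,19.55°,1.3592) → tip=(0.4948,0.1757,1.2130)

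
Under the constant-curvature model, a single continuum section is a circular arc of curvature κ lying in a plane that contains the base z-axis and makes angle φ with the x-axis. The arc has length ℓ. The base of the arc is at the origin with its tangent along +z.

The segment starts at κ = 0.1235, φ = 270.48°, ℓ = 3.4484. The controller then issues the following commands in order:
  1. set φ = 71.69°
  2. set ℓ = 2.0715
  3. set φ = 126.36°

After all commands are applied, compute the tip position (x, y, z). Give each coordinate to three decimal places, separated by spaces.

initial: κ=0.1235, φ=270.48°, ℓ=3.4484
cmd 1: set φ=71.69° → (κ,φ,ℓ)=(0.1235,71.69°,3.4484) → tip=(0.2272,0.6866,3.3451)
cmd 2: set ℓ=2.0715 → (κ,φ,ℓ)=(0.1235,71.69°,2.0715) → tip=(0.0828,0.2502,2.0490)
cmd 3: set φ=126.36° → (κ,φ,ℓ)=(0.1235,126.36°,2.0715) → tip=(-0.1562,0.2122,2.0490)

-0.156 0.212 2.049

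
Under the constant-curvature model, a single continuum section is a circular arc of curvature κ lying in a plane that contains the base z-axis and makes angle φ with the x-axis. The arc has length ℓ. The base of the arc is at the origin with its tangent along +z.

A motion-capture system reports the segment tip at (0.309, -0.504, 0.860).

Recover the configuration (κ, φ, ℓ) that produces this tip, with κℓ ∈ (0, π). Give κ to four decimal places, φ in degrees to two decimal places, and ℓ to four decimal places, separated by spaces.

1.0856 301.51 1.1095

ρ = √(x²+y²) = √(0.309² + -0.504²) = 0.59118
φ = atan2(y, x) mod 360° = atan2(-0.504, 0.309) = 301.5123°
|p|² = ρ² + z² = 0.59118² + 0.860² = 1.08910
κ = 2ρ / |p|² = 2×0.59118 / 1.08910 = 1.08564
θ = 2·atan2(ρ, z) = 2·atan2(0.59118, 0.860) = 1.20447 rad
ℓ = θ/κ = 1.20447/1.08564 = 1.10946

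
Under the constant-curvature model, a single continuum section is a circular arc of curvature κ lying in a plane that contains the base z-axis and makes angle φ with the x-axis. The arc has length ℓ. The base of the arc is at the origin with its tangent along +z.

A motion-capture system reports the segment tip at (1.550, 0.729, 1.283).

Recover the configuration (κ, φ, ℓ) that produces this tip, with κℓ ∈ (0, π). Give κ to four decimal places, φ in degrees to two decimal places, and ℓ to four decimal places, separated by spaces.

0.7480 25.19 2.4811

ρ = √(x²+y²) = √(1.550² + 0.729²) = 1.71288
φ = atan2(y, x) mod 360° = atan2(0.729, 1.550) = 25.1887°
|p|² = ρ² + z² = 1.71288² + 1.283² = 4.58003
κ = 2ρ / |p|² = 2×1.71288 / 4.58003 = 0.74798
θ = 2·atan2(ρ, z) = 2·atan2(1.71288, 1.283) = 1.85583 rad
ℓ = θ/κ = 1.85583/0.74798 = 2.48114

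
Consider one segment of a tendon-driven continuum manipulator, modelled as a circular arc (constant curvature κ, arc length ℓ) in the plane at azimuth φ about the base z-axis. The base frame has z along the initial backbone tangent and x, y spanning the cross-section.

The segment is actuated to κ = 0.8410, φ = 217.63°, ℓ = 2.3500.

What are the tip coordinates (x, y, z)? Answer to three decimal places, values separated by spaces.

θ = κ·ℓ = 0.8410 × 2.3500 = 1.97635 rad
ρ = (1 − cos θ)/κ = (1 − -0.39453)/0.8410 = 1.65818
z = sin θ / κ = 0.91888/0.8410 = 1.09261
x = ρ cos φ = 1.65818 × cos(217.63°) = -1.31323
y = ρ sin φ = 1.65818 × sin(217.63°) = -1.01242

-1.313 -1.012 1.093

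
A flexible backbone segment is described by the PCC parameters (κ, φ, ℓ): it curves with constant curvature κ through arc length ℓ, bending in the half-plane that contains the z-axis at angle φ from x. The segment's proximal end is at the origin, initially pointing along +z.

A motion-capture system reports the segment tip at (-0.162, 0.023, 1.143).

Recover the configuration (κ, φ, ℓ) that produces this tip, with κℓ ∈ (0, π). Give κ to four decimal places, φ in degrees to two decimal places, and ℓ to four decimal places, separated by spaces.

ρ = √(x²+y²) = √(-0.162² + 0.023²) = 0.16362
φ = atan2(y, x) mod 360° = atan2(0.023, -0.162) = 171.9194°
|p|² = ρ² + z² = 0.16362² + 1.143² = 1.33322
κ = 2ρ / |p|² = 2×0.16362 / 1.33322 = 0.24546
θ = 2·atan2(ρ, z) = 2·atan2(0.16362, 1.143) = 0.28438 rad
ℓ = θ/κ = 0.28438/0.24546 = 1.15855

0.2455 171.92 1.1586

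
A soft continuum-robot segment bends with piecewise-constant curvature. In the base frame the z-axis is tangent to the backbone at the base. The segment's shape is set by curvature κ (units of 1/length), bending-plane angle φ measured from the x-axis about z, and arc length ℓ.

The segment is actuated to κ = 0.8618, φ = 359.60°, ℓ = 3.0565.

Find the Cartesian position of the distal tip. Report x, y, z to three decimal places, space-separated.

θ = κ·ℓ = 0.8618 × 3.0565 = 2.63409 rad
ρ = (1 − cos θ)/κ = (1 − -0.87396)/0.8618 = 2.17447
z = sin θ / κ = 0.48599/0.8618 = 0.56393
x = ρ cos φ = 2.17447 × cos(359.60°) = 2.17442
y = ρ sin φ = 2.17447 × sin(359.60°) = -0.01518

2.174 -0.015 0.564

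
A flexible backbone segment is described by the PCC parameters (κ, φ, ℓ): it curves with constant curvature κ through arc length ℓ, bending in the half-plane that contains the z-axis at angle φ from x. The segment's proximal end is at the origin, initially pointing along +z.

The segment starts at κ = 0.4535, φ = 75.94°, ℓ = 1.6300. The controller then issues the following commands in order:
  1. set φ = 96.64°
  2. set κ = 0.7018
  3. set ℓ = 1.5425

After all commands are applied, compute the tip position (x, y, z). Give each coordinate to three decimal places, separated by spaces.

-0.087 0.751 1.258

initial: κ=0.4535, φ=75.94°, ℓ=1.6300
cmd 1: set φ=96.64° → (κ,φ,ℓ)=(0.4535,96.64°,1.6300) → tip=(-0.0665,0.5717,1.4856)
cmd 2: set κ=0.7018 → (κ,φ,ℓ)=(0.7018,96.64°,1.6300) → tip=(-0.0965,0.8294,1.2970)
cmd 3: set ℓ=1.5425 → (κ,φ,ℓ)=(0.7018,96.64°,1.5425) → tip=(-0.0875,0.7514,1.2584)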